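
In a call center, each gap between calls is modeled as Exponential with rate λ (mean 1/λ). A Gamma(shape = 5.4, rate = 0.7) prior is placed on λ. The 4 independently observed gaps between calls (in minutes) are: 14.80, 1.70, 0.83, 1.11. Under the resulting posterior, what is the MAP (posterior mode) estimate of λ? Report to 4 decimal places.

0.4389

With a Gamma(shape α, rate β) prior on the exponential rate λ, the posterior after n observations with total T = Σxᵢ is Gamma(α+n, β+T).
Sum of observations T = 18.44 minutes; n = 4.
Posterior: Gamma(5.4+4, 0.7+18.44) = Gamma(9.4, 19.14).
Mode = (α−1)/β = 0.4389.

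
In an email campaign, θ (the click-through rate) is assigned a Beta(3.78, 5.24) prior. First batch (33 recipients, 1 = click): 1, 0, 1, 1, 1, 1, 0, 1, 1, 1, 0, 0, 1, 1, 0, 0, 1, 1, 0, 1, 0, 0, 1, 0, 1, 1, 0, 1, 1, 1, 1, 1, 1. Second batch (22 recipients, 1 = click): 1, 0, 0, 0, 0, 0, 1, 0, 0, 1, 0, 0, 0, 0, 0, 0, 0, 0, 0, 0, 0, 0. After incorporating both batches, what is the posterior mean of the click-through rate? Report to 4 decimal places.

The Beta prior is conjugate to a Binomial/Bernoulli likelihood; the update adds successes to α and failures to β.
After batch 1: Beta(3.78+22, 5.24+11) = Beta(25.78, 16.24).
After batch 2: Beta(25.78+3, 16.24+19) = Beta(28.78, 35.24).
Posterior mean = α/(α+β) = 28.78/64.02 = 0.4495.

0.4495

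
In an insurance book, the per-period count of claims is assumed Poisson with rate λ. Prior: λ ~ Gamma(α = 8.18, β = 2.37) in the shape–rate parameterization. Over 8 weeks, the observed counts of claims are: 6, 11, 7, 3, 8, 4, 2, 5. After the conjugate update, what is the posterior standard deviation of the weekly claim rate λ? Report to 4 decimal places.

With a Gamma(shape α, rate β) prior, the Poisson likelihood is conjugate: the posterior is Gamma(α + ΣXᵢ, β + n).
Sum of counts S = 46 over n = 8 weeks.
Posterior: Gamma(α+S, β+n) = Gamma(8.18+46, 2.37+8) = Gamma(54.18, 10.37).
SD = √α/β = √54.18/10.37 = 0.7098.

0.7098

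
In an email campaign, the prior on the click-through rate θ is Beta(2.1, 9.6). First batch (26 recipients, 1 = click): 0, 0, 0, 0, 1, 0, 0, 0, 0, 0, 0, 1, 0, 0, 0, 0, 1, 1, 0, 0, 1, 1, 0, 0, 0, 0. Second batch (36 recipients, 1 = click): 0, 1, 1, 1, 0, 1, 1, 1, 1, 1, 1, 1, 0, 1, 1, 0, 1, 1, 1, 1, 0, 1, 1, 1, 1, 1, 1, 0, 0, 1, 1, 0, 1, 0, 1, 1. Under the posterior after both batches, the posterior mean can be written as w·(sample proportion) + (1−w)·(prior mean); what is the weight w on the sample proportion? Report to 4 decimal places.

0.8412

The Beta prior is conjugate to a Binomial/Bernoulli likelihood; the update adds successes to α and failures to β.
Total number of recipients: n = 26 + 36 = 62.
Posterior mean = (α₀+k)/(α₀+β₀+n) = [n/(α₀+β₀+n)]·(k/n) + [(α₀+β₀)/(α₀+β₀+n)]·α₀/(α₀+β₀), so only n and the prior enter the weight.
The weight on the data is w = n/(α₀+β₀+n) = 62/(2.1+9.6+62) = 62/73.7 = 0.8412.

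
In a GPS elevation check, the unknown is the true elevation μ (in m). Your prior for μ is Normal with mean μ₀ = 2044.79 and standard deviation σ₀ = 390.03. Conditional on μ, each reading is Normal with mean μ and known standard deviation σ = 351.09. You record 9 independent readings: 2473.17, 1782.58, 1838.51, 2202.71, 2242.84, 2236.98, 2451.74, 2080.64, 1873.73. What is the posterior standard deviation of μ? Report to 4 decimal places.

112.0927

For Normal data with known variance σ², a Normal(μ₀, σ₀²) prior on μ is conjugate. Posterior precision = 1/σ₀² + n/σ²; posterior mean is the precision-weighted average of μ₀ and x̄.
σ₀² = 390.03² = 152123.4009, σ² = 351.09² = 123264.1881; σ² + n·σ₀² = 123264.1881 + 9·152123.4009 = 1492374.7962.
Posterior precision = 1/σ₀² + n/σ² = 1/152123.4009 + 9/123264.1881 = (σ² + n·σ₀²)/(σ₀²σ²) = 1492374.7962/(152123.4009·123264.1881); posterior variance σₙ² = σ₀²σ²/(σ² + n·σ₀²) = 152123.4009·123264.1881/1492374.7962 = 12564.784363.
Posterior SD = √σₙ² = √(152123.4009·123264.1881/1492374.7962) = 112.0927.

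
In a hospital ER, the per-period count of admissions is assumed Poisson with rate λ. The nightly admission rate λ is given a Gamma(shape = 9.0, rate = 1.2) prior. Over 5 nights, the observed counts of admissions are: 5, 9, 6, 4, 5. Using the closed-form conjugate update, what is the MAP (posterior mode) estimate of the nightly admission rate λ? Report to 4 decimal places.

5.9677

With a Gamma(shape α, rate β) prior, the Poisson likelihood is conjugate: the posterior is Gamma(α + ΣXᵢ, β + n).
Sum of counts S = 29 over n = 5 nights.
Posterior: Gamma(α+S, β+n) = Gamma(9.0+29, 1.2+5) = Gamma(38.0, 6.2).
Mode of Gamma(α,β) for α≥1 is (α−1)/β = 37.0/6.2 = 5.9677.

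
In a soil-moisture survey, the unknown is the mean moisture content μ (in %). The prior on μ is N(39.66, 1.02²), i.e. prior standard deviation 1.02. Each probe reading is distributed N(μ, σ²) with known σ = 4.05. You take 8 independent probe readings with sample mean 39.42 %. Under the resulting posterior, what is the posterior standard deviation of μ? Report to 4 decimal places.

For Normal data with known variance σ², a Normal(μ₀, σ₀²) prior on μ is conjugate. Posterior precision = 1/σ₀² + n/σ²; posterior mean is the precision-weighted average of μ₀ and x̄.
σ₀² = 1.02² = 1.0404, σ² = 4.05² = 16.4025; σ² + n·σ₀² = 16.4025 + 8·1.0404 = 24.7257.
Posterior precision = 1/σ₀² + n/σ² = 1/1.0404 + 8/16.4025 = (σ² + n·σ₀²)/(σ₀²σ²) = 24.7257/(1.0404·16.4025); posterior variance σₙ² = σ₀²σ²/(σ² + n·σ₀²) = 1.0404·16.4025/24.7257 = 0.690179.
Posterior SD = √σₙ² = √(1.0404·16.4025/24.7257) = 0.8308.

0.8308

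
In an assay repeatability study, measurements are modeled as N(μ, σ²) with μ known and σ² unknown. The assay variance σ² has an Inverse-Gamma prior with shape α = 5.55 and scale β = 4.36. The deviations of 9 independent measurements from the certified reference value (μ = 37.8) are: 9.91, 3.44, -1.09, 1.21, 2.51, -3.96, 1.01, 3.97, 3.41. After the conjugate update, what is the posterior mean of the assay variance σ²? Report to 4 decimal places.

With known mean μ and an Inverse-Gamma(α, β) prior on σ², the Normal likelihood is conjugate: posterior is Inv-Gamma(α + n/2, β + Σ(xᵢ−μ)²/2).
Σ(xᵢ−μ)² = (9.91)² + (3.44)² + (-1.09)² + (1.21)² + (2.51)² + (-3.96)² + (1.01)² + (3.97)² + (3.41)² = 163.0847.
Posterior: Inv-Gamma(5.55 + 9/2, 4.36 + 163.0847/2) = Inv-Gamma(10.05, 85.90235).
E[σ²|data] = β/(α−1) = 85.90235/9.05 = 9.4920.

9.4920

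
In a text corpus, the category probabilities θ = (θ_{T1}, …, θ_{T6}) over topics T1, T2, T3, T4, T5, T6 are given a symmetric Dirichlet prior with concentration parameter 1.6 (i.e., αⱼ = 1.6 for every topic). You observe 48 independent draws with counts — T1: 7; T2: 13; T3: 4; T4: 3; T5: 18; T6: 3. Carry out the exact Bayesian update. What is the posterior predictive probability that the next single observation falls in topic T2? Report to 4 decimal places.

0.2535

The Dirichlet prior is conjugate to the Multinomial likelihood: each posterior αⱼ = prior αⱼ + observed count nⱼ.
Posterior concentration: (8.6, 14.6, 5.6, 4.6, 19.6, 4.6), total = 57.6.
P(next = T2 | data) = α_{T2}/Σα = 0.2535.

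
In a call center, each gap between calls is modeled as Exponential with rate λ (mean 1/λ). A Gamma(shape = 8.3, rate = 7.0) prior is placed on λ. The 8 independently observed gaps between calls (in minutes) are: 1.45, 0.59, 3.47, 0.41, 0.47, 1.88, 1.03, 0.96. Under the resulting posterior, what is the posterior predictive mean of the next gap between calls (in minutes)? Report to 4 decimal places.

With a Gamma(shape α, rate β) prior on the exponential rate λ, the posterior after n observations with total T = Σxᵢ is Gamma(α+n, β+T).
Sum of observations T = 10.26 minutes; n = 8.
Posterior: Gamma(8.3+8, 7.0+10.26) = Gamma(16.3, 17.26).
The predictive distribution for the next observation is Lomax; its mean is β/(α−1) = 17.26/15.3 = 1.1281.

1.1281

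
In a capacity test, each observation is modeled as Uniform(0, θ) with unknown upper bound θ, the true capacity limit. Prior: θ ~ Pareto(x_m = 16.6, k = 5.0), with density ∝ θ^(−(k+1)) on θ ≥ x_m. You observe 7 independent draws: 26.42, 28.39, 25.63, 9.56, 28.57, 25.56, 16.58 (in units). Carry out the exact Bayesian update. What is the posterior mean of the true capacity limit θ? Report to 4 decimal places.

A Pareto(scale x_m, shape k) prior on the upper bound θ of Uniform(0, θ) is conjugate: posterior is Pareto(max(x_m, max xᵢ), k + n).
Sample maximum = 28.57; prior scale x_m = 16.6 → posterior scale = max = 28.57.
Posterior shape = 5.0 + 7 = 12.0.
E[θ|data] = k·x_m/(k−1) = 12.0·28.57/11.0 = 31.1673.

31.1673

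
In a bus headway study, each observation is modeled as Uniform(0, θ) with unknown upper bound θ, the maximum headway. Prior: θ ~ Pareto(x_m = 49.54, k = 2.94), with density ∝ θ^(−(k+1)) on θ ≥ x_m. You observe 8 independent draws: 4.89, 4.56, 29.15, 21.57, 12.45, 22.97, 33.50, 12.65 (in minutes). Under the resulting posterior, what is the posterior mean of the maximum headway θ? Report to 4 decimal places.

A Pareto(scale x_m, shape k) prior on the upper bound θ of Uniform(0, θ) is conjugate: posterior is Pareto(max(x_m, max xᵢ), k + n).
Sample maximum = 33.50; prior scale x_m = 49.54 → posterior scale = max = 49.54.
Posterior shape = 2.94 + 8 = 10.94.
E[θ|data] = k·x_m/(k−1) = 10.94·49.54/9.94 = 54.5239.

54.5239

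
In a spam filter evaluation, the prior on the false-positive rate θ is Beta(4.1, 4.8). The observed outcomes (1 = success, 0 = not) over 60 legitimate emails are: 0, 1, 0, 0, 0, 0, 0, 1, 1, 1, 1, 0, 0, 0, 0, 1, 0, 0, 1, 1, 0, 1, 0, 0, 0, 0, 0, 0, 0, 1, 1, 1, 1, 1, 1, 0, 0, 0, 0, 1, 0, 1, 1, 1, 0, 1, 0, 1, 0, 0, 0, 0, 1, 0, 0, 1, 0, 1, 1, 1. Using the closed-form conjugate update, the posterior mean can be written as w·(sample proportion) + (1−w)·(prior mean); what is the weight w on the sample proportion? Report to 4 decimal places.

The Beta prior is conjugate to a Binomial/Bernoulli likelihood; the update adds successes to α and failures to β.
Posterior mean = (α₀+k)/(α₀+β₀+n) = [n/(α₀+β₀+n)]·(k/n) + [(α₀+β₀)/(α₀+β₀+n)]·α₀/(α₀+β₀), so only n and the prior enter the weight.
The weight on the data is w = n/(α₀+β₀+n) = 60/(4.1+4.8+60) = 60/68.9 = 0.8708.

0.8708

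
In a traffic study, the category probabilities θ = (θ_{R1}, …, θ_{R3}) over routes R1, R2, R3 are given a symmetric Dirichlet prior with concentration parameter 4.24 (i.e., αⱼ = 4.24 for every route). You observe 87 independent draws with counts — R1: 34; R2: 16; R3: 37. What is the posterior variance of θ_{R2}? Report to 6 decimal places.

0.001606

The Dirichlet prior is conjugate to the Multinomial likelihood: each posterior αⱼ = prior αⱼ + observed count nⱼ.
Posterior concentration: (38.24, 20.24, 41.24), total = 99.72.
Var[θ_j] = α_j(Σα−α_j)/((Σα)²(Σα+1)) = 20.24·79.48/(99.72²·100.72) = 0.001606.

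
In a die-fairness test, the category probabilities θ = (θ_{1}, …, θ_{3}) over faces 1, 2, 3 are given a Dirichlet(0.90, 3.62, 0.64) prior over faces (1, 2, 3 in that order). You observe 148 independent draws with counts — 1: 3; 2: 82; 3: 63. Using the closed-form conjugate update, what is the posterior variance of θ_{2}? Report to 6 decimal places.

0.001599

The Dirichlet prior is conjugate to the Multinomial likelihood: each posterior αⱼ = prior αⱼ + observed count nⱼ.
Posterior concentration: (3.90, 85.62, 63.64), total = 153.16.
Var[θ_j] = α_j(Σα−α_j)/((Σα)²(Σα+1)) = 85.62·67.54/(153.16²·154.16) = 0.001599.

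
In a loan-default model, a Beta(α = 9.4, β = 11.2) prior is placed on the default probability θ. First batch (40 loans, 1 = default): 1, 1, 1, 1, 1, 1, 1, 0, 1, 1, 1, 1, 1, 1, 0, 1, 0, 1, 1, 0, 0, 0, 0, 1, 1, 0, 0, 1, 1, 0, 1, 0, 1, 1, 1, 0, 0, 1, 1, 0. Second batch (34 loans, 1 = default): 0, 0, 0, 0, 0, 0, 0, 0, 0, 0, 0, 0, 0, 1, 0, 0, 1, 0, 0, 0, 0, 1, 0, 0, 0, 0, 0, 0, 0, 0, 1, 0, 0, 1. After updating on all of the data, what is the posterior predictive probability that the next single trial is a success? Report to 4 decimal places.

0.4271

The Beta prior is conjugate to a Binomial/Bernoulli likelihood; the update adds successes to α and failures to β.
After batch 1: Beta(9.4+26, 11.2+14) = Beta(35.4, 25.2).
After batch 2: Beta(35.4+5, 25.2+29) = Beta(40.4, 54.2).
For a single future Bernoulli trial, P(success | data) = α/(α+β) = 0.4271.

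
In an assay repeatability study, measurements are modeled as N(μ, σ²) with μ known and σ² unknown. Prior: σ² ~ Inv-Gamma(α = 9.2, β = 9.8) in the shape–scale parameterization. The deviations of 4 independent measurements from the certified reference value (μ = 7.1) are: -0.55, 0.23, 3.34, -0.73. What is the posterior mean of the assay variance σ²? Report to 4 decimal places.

With known mean μ and an Inverse-Gamma(α, β) prior on σ², the Normal likelihood is conjugate: posterior is Inv-Gamma(α + n/2, β + Σ(xᵢ−μ)²/2).
Σ(xᵢ−μ)² = (-0.55)² + (0.23)² + (3.34)² + (-0.73)² = 12.0439.
Posterior: Inv-Gamma(9.2 + 4/2, 9.8 + 12.0439/2) = Inv-Gamma(11.20, 15.82195).
E[σ²|data] = β/(α−1) = 15.82195/10.20 = 1.5512.

1.5512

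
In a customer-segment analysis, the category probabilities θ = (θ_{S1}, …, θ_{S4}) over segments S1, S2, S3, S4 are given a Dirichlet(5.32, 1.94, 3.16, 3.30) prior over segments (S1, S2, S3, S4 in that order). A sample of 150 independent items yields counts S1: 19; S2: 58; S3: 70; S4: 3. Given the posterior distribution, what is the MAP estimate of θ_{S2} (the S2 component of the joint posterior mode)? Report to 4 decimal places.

0.3690

The Dirichlet prior is conjugate to the Multinomial likelihood: each posterior αⱼ = prior αⱼ + observed count nⱼ.
Posterior concentration: (24.32, 59.94, 73.16, 6.30), total = 163.72.
Joint mode component: (α_{S2}−1)/(Σα−K) = 58.94/159.72 = 0.3690.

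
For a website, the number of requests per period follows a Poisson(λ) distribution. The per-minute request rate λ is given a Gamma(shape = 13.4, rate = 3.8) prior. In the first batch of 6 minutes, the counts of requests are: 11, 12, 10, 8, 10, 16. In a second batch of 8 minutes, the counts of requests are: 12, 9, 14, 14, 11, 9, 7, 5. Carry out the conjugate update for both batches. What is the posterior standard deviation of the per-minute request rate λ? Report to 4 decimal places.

0.7137

With a Gamma(shape α, rate β) prior, the Poisson likelihood is conjugate: the posterior is Gamma(α + ΣXᵢ, β + n).
Batch 1: sum of counts S = 67 over n = 6 minutes.
After batch 1: Gamma(α+S, β+n) = Gamma(13.4+67, 3.8+6) = Gamma(80.4, 9.8).
Batch 2: sum of counts S = 81 over n = 8 minutes.
After batch 2: Gamma(α+S, β+n) = Gamma(80.4+81, 9.8+8) = Gamma(161.4, 17.8).
SD = √α/β = √161.4/17.8 = 0.7137.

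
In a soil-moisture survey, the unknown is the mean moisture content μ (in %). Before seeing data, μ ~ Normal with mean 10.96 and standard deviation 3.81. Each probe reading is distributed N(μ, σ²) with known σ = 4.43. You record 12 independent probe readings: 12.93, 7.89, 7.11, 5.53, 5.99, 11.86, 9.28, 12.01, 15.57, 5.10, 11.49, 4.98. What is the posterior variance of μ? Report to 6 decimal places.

1.469816

For Normal data with known variance σ², a Normal(μ₀, σ₀²) prior on μ is conjugate. Posterior precision = 1/σ₀² + n/σ²; posterior mean is the precision-weighted average of μ₀ and x̄.
σ₀² = 3.81² = 14.5161, σ² = 4.43² = 19.6249; σ² + n·σ₀² = 19.6249 + 12·14.5161 = 193.8181.
Posterior precision = 1/σ₀² + n/σ² = 1/14.5161 + 12/19.6249 = (σ² + n·σ₀²)/(σ₀²σ²) = 193.8181/(14.5161·19.6249); posterior variance σₙ² = σ₀²σ²/(σ² + n·σ₀²) = 14.5161·19.6249/193.8181 = 1.469816.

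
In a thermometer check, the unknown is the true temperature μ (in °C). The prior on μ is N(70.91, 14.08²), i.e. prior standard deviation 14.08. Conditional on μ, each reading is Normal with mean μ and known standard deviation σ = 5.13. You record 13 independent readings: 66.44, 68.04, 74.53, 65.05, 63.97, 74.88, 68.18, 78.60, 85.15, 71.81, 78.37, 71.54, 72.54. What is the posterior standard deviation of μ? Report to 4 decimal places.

For Normal data with known variance σ², a Normal(μ₀, σ₀²) prior on μ is conjugate. Posterior precision = 1/σ₀² + n/σ²; posterior mean is the precision-weighted average of μ₀ and x̄.
σ₀² = 14.08² = 198.2464, σ² = 5.13² = 26.3169; σ² + n·σ₀² = 26.3169 + 13·198.2464 = 2603.5201.
Posterior precision = 1/σ₀² + n/σ² = 1/198.2464 + 13/26.3169 = (σ² + n·σ₀²)/(σ₀²σ²) = 2603.5201/(198.2464·26.3169); posterior variance σₙ² = σ₀²σ²/(σ² + n·σ₀²) = 198.2464·26.3169/2603.5201 = 2.003914.
Posterior SD = √σₙ² = √(198.2464·26.3169/2603.5201) = 1.4156.

1.4156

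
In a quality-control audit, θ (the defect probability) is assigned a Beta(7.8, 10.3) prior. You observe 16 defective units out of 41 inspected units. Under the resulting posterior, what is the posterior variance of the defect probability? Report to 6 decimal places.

The Beta prior is conjugate to a Binomial/Bernoulli likelihood; the update adds successes to α and failures to β.
Posterior: Beta(α+k, β+n−k) = Beta(7.8+16, 10.3+25) = Beta(23.8, 35.3).
Var = αβ/((α+β)²(α+β+1)) = 23.8·35.3/(59.1²·60.1) = 0.004002.

0.004002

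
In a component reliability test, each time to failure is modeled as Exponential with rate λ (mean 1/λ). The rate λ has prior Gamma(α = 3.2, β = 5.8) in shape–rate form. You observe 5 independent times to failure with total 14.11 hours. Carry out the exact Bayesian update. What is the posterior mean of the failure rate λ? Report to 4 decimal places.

0.4119

With a Gamma(shape α, rate β) prior on the exponential rate λ, the posterior after n observations with total T = Σxᵢ is Gamma(α+n, β+T).
Posterior: Gamma(3.2+5, 5.8+14.11) = Gamma(8.2, 19.91).
Posterior mean of λ = α/β = 8.2/19.91 = 0.4119.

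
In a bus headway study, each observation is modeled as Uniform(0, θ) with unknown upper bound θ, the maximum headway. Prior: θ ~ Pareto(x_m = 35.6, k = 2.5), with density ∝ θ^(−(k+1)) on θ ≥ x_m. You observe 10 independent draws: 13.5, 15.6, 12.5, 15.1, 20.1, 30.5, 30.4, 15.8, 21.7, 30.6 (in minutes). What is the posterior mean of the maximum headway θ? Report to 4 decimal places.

38.6957

A Pareto(scale x_m, shape k) prior on the upper bound θ of Uniform(0, θ) is conjugate: posterior is Pareto(max(x_m, max xᵢ), k + n).
Sample maximum = 30.6; prior scale x_m = 35.6 → posterior scale = max = 35.6.
Posterior shape = 2.5 + 10 = 12.5.
E[θ|data] = k·x_m/(k−1) = 12.5·35.6/11.5 = 38.6957.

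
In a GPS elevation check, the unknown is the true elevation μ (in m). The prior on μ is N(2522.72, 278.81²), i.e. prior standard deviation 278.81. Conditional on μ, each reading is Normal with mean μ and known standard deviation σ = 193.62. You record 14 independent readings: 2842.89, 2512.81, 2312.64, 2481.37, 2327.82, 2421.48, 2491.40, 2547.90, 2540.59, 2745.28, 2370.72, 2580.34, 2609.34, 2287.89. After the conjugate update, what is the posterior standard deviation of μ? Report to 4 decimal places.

50.8782

For Normal data with known variance σ², a Normal(μ₀, σ₀²) prior on μ is conjugate. Posterior precision = 1/σ₀² + n/σ²; posterior mean is the precision-weighted average of μ₀ and x̄.
σ₀² = 278.81² = 77735.0161, σ² = 193.62² = 37488.7044; σ² + n·σ₀² = 37488.7044 + 14·77735.0161 = 1125778.9298.
Posterior precision = 1/σ₀² + n/σ² = 1/77735.0161 + 14/37488.7044 = (σ² + n·σ₀²)/(σ₀²σ²) = 1125778.9298/(77735.0161·37488.7044); posterior variance σₙ² = σ₀²σ²/(σ² + n·σ₀²) = 77735.0161·37488.7044/1125778.9298 = 2588.594406.
Posterior SD = √σₙ² = √(77735.0161·37488.7044/1125778.9298) = 50.8782.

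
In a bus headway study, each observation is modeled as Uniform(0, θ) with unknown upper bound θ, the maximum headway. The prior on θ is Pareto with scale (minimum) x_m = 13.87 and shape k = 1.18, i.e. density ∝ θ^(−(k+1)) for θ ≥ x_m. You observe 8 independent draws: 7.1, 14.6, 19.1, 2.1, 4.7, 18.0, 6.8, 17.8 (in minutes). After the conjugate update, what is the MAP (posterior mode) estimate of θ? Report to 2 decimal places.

19.10

A Pareto(scale x_m, shape k) prior on the upper bound θ of Uniform(0, θ) is conjugate: posterior is Pareto(max(x_m, max xᵢ), k + n).
Sample maximum = 19.1; prior scale x_m = 13.87 → posterior scale = max = 19.10.
Posterior shape = 1.18 + 8 = 9.18.
The Pareto density is decreasing on [x_m, ∞), so the mode is x_m = 19.10.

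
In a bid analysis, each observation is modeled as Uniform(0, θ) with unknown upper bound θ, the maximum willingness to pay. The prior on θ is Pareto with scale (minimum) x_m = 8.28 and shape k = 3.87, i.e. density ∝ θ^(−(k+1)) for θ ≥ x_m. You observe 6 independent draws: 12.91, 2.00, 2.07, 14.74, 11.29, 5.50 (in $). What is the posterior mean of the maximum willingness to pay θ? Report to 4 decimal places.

A Pareto(scale x_m, shape k) prior on the upper bound θ of Uniform(0, θ) is conjugate: posterior is Pareto(max(x_m, max xᵢ), k + n).
Sample maximum = 14.74; prior scale x_m = 8.28 → posterior scale = max = 14.74.
Posterior shape = 3.87 + 6 = 9.87.
E[θ|data] = k·x_m/(k−1) = 9.87·14.74/8.87 = 16.4018.

16.4018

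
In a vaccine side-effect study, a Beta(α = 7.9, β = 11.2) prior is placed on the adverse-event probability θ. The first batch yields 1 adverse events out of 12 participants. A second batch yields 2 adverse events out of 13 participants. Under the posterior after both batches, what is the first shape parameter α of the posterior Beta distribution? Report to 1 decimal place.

The Beta prior is conjugate to a Binomial/Bernoulli likelihood; the update adds successes to α and failures to β.
After batch 1: Beta(7.9+1, 11.2+11) = Beta(8.9, 22.2).
After batch 2: Beta(8.9+2, 22.2+11) = Beta(10.9, 33.2).
Posterior α = 10.9.

10.9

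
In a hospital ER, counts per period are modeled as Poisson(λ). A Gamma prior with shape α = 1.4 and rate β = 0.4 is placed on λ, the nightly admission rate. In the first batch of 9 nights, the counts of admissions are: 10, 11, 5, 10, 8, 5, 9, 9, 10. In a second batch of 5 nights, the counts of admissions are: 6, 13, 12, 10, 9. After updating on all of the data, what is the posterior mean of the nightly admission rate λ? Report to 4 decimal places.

With a Gamma(shape α, rate β) prior, the Poisson likelihood is conjugate: the posterior is Gamma(α + ΣXᵢ, β + n).
Batch 1: sum of counts S = 77 over n = 9 nights.
After batch 1: Gamma(α+S, β+n) = Gamma(1.4+77, 0.4+9) = Gamma(78.4, 9.4).
Batch 2: sum of counts S = 50 over n = 5 nights.
After batch 2: Gamma(α+S, β+n) = Gamma(78.4+50, 9.4+5) = Gamma(128.4, 14.4).
Posterior mean = α/β = 128.4/14.4 = 8.9167.

8.9167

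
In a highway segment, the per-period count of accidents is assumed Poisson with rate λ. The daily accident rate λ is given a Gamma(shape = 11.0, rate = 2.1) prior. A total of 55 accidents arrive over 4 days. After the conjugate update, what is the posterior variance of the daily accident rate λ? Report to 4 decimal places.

With a Gamma(shape α, rate β) prior, the Poisson likelihood is conjugate: the posterior is Gamma(α + ΣXᵢ, β + n).
Posterior: Gamma(α+S, β+n) = Gamma(11.0+55, 2.1+4) = Gamma(66.0, 6.1).
Var = α/β² = 66.0/6.1² = 1.7737.

1.7737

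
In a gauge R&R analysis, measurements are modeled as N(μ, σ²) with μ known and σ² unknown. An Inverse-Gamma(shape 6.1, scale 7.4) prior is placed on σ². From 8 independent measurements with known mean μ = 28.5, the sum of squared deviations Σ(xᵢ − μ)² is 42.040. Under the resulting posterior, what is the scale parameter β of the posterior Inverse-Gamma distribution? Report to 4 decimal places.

28.4200

With known mean μ and an Inverse-Gamma(α, β) prior on σ², the Normal likelihood is conjugate: posterior is Inv-Gamma(α + n/2, β + Σ(xᵢ−μ)²/2).
Posterior: Inv-Gamma(6.1 + 8/2, 7.4 + 42.040/2) = Inv-Gamma(10.10, 28.4200).
Posterior β = 28.4200.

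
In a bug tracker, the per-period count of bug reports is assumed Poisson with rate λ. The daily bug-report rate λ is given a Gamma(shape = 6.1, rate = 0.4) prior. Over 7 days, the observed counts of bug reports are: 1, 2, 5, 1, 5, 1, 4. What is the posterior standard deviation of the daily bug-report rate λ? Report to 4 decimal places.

0.6770

With a Gamma(shape α, rate β) prior, the Poisson likelihood is conjugate: the posterior is Gamma(α + ΣXᵢ, β + n).
Sum of counts S = 19 over n = 7 days.
Posterior: Gamma(α+S, β+n) = Gamma(6.1+19, 0.4+7) = Gamma(25.1, 7.4).
SD = √α/β = √25.1/7.4 = 0.6770.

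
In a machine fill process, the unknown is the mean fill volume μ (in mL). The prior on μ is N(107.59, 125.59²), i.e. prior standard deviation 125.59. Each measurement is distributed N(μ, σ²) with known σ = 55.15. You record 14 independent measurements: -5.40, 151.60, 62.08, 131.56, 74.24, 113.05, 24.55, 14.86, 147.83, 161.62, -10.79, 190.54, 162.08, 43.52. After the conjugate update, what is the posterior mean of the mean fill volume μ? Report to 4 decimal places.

For Normal data with known variance σ², a Normal(μ₀, σ₀²) prior on μ is conjugate. Posterior precision = 1/σ₀² + n/σ²; posterior mean is the precision-weighted average of μ₀ and x̄.
Σxᵢ = (-5.40) + 151.60 + 62.08 + 131.56 + 74.24 + 113.05 + 24.55 + 14.86 + 147.83 + 161.62 + (-10.79) + 190.54 + 162.08 + 43.52 = 1261.34, so n·x̄ = 1261.34.
σ₀² = 125.59² = 15772.8481, σ² = 55.15² = 3041.5225; σ² + n·σ₀² = 3041.5225 + 14·15772.8481 = 223861.3959.
Posterior mean = (μ₀/σ₀² + n·x̄/σ²)/(1/σ₀² + n/σ²) = (σ²·μ₀ + σ₀²·n·x̄)/(σ² + n·σ₀²) = (3041.5225·107.59 + 15772.8481·1261.34)/223861.3959 = 20222161.628229/223861.3959 = 90.3334.

90.3334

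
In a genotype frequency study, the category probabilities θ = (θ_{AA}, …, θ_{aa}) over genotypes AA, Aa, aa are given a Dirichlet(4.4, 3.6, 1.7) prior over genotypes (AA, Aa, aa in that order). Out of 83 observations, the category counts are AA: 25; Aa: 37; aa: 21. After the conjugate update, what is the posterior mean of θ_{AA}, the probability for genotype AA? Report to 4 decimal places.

0.3172

The Dirichlet prior is conjugate to the Multinomial likelihood: each posterior αⱼ = prior αⱼ + observed count nⱼ.
Posterior concentration: (29.4, 40.6, 22.7), total = 92.7.
E[θ_{AA}|data] = α_{AA}/Σα = 29.4/92.7 = 0.3172.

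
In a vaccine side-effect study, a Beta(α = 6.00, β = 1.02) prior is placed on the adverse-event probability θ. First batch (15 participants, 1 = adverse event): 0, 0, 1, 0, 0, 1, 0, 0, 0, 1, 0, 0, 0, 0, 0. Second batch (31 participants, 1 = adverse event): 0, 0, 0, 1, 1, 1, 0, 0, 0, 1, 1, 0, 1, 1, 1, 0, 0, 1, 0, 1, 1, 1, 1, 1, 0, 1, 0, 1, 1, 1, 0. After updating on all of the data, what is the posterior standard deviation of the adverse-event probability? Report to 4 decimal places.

The Beta prior is conjugate to a Binomial/Bernoulli likelihood; the update adds successes to α and failures to β.
After batch 1: Beta(6.00+3, 1.02+12) = Beta(9.00, 13.02).
After batch 2: Beta(9.00+18, 13.02+13) = Beta(27.00, 26.02).
Var = αβ/((α+β)²(α+β+1)) = 27.00·26.02/(53.02²·54.02) = 0.00462633; SD = √0.00462633 = 0.0680.

0.0680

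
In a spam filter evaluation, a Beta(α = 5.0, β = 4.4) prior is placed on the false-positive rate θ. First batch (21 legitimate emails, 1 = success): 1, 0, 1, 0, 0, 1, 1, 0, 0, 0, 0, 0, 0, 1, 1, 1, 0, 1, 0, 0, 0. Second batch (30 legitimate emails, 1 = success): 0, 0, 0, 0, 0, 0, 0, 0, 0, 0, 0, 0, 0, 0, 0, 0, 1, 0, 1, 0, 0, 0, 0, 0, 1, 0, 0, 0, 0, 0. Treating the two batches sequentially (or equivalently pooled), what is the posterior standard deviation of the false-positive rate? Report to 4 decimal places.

0.0563

The Beta prior is conjugate to a Binomial/Bernoulli likelihood; the update adds successes to α and failures to β.
After batch 1: Beta(5.0+8, 4.4+13) = Beta(13.0, 17.4).
After batch 2: Beta(13.0+3, 17.4+27) = Beta(16.0, 44.4).
Var = αβ/((α+β)²(α+β+1)) = 16.0·44.4/(60.4²·61.4) = 0.00317147; SD = √0.00317147 = 0.0563.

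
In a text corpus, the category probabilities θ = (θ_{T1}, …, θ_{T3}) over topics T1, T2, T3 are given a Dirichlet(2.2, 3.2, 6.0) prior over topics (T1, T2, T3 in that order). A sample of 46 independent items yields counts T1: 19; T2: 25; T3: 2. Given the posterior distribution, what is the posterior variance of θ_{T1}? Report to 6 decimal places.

0.003988

The Dirichlet prior is conjugate to the Multinomial likelihood: each posterior αⱼ = prior αⱼ + observed count nⱼ.
Posterior concentration: (21.2, 28.2, 8.0), total = 57.4.
Var[θ_j] = α_j(Σα−α_j)/((Σα)²(Σα+1)) = 21.2·36.2/(57.4²·58.4) = 0.003988.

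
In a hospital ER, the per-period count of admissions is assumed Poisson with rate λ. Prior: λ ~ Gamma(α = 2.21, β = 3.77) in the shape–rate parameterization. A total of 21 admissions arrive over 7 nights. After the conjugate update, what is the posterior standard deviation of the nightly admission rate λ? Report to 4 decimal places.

0.4473

With a Gamma(shape α, rate β) prior, the Poisson likelihood is conjugate: the posterior is Gamma(α + ΣXᵢ, β + n).
Posterior: Gamma(α+S, β+n) = Gamma(2.21+21, 3.77+7) = Gamma(23.21, 10.77).
SD = √α/β = √23.21/10.77 = 0.4473.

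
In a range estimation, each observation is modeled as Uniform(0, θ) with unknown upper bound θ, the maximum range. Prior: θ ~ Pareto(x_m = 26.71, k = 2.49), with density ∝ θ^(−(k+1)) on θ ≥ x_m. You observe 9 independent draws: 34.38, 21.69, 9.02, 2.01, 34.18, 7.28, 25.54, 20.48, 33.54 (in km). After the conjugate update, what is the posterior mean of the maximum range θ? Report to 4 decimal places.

37.6574

A Pareto(scale x_m, shape k) prior on the upper bound θ of Uniform(0, θ) is conjugate: posterior is Pareto(max(x_m, max xᵢ), k + n).
Sample maximum = 34.38; prior scale x_m = 26.71 → posterior scale = max = 34.38.
Posterior shape = 2.49 + 9 = 11.49.
E[θ|data] = k·x_m/(k−1) = 11.49·34.38/10.49 = 37.6574.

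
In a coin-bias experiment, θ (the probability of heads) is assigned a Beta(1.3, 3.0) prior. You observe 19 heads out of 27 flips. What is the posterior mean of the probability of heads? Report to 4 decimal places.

The Beta prior is conjugate to a Binomial/Bernoulli likelihood; the update adds successes to α and failures to β.
Posterior: Beta(α+k, β+n−k) = Beta(1.3+19, 3.0+8) = Beta(20.3, 11.0).
Posterior mean = α/(α+β) = 20.3/31.3 = 0.6486.

0.6486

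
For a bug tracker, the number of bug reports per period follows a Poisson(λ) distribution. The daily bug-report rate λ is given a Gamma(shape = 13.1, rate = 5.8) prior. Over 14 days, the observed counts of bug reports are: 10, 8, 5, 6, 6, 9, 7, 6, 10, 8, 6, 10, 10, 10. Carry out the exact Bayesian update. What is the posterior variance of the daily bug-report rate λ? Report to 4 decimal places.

0.3165

With a Gamma(shape α, rate β) prior, the Poisson likelihood is conjugate: the posterior is Gamma(α + ΣXᵢ, β + n).
Sum of counts S = 111 over n = 14 days.
Posterior: Gamma(α+S, β+n) = Gamma(13.1+111, 5.8+14) = Gamma(124.1, 19.8).
Var = α/β² = 124.1/19.8² = 0.3165.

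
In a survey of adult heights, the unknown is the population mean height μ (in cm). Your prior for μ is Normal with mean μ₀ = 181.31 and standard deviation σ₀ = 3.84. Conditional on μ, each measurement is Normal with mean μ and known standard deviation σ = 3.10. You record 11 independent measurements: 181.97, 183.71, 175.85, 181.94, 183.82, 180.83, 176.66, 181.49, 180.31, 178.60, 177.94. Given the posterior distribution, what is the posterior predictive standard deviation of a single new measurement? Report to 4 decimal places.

For Normal data with known variance σ², a Normal(μ₀, σ₀²) prior on μ is conjugate. Posterior precision = 1/σ₀² + n/σ²; posterior mean is the precision-weighted average of μ₀ and x̄.
σ₀² = 3.84² = 14.7456, σ² = 3.10² = 9.61; σ² + n·σ₀² = 9.61 + 11·14.7456 = 171.8116.
Posterior precision = 1/σ₀² + n/σ² = 1/14.7456 + 11/9.61 = (σ² + n·σ₀²)/(σ₀²σ²) = 171.8116/(14.7456·9.61); posterior variance σₙ² = σ₀²σ²/(σ² + n·σ₀²) = 14.7456·9.61/171.8116 = 0.824771.
Predictive variance for one new observation = σₙ² + σ² = 14.7456·9.61/171.8116 + 9.61 = σ²·(σ₀² + 171.8116)/171.8116 = 9.61·186.5572/171.8116 = 10.434771; SD = √(9.61·186.5572/171.8116) = 3.2303.

3.2303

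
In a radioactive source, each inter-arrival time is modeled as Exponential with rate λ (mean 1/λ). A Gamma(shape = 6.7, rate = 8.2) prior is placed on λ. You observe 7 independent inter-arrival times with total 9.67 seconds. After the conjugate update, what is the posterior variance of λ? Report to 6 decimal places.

0.042901

With a Gamma(shape α, rate β) prior on the exponential rate λ, the posterior after n observations with total T = Σxᵢ is Gamma(α+n, β+T).
Posterior: Gamma(6.7+7, 8.2+9.67) = Gamma(13.7, 17.87).
Var = α/β² = 0.042901.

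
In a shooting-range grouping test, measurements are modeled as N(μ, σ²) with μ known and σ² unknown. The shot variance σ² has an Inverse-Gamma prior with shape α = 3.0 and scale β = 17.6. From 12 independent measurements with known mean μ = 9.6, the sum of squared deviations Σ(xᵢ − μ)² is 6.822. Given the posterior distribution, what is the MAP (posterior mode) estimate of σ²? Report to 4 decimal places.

2.1011

With known mean μ and an Inverse-Gamma(α, β) prior on σ², the Normal likelihood is conjugate: posterior is Inv-Gamma(α + n/2, β + Σ(xᵢ−μ)²/2).
Posterior: Inv-Gamma(3.0 + 12/2, 17.6 + 6.822/2) = Inv-Gamma(9.00, 21.0110).
Mode = β/(α+1) = 21.0110/10.00 = 2.1011.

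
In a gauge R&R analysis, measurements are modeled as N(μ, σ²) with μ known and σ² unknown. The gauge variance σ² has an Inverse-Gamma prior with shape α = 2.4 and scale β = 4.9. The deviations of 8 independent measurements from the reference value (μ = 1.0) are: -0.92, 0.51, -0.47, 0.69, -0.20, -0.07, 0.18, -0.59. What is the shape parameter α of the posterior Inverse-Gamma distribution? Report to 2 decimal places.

6.40

With known mean μ and an Inverse-Gamma(α, β) prior on σ², the Normal likelihood is conjugate: posterior is Inv-Gamma(α + n/2, β + Σ(xᵢ−μ)²/2).
Σ(xᵢ−μ)² = (-0.92)² + (0.51)² + (-0.47)² + (0.69)² + (-0.20)² + (-0.07)² + (0.18)² + (-0.59)² = 2.2289.
Posterior: Inv-Gamma(2.4 + 8/2, 4.9 + 2.2289/2) = Inv-Gamma(6.40, 6.01445).
Posterior α = 6.40.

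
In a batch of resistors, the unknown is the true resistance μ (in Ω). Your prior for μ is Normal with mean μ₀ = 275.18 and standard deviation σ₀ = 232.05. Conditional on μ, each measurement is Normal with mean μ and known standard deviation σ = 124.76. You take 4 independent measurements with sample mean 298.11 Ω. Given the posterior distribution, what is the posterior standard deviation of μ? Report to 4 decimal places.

For Normal data with known variance σ², a Normal(μ₀, σ₀²) prior on μ is conjugate. Posterior precision = 1/σ₀² + n/σ²; posterior mean is the precision-weighted average of μ₀ and x̄.
σ₀² = 232.05² = 53847.2025, σ² = 124.76² = 15565.0576; σ² + n·σ₀² = 15565.0576 + 4·53847.2025 = 230953.8676.
Posterior precision = 1/σ₀² + n/σ² = 1/53847.2025 + 4/15565.0576 = (σ² + n·σ₀²)/(σ₀²σ²) = 230953.8676/(53847.2025·15565.0576); posterior variance σₙ² = σ₀²σ²/(σ² + n·σ₀²) = 53847.2025·15565.0576/230953.8676 = 3629.013955.
Posterior SD = √σₙ² = √(53847.2025·15565.0576/230953.8676) = 60.2413.

60.2413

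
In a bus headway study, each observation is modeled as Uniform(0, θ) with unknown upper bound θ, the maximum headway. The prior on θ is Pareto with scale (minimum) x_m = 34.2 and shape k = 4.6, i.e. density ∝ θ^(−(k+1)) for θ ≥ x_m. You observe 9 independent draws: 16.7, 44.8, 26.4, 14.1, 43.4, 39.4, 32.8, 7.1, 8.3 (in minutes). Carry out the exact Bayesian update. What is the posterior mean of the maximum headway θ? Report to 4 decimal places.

A Pareto(scale x_m, shape k) prior on the upper bound θ of Uniform(0, θ) is conjugate: posterior is Pareto(max(x_m, max xᵢ), k + n).
Sample maximum = 44.8; prior scale x_m = 34.2 → posterior scale = max = 44.8.
Posterior shape = 4.6 + 9 = 13.6.
E[θ|data] = k·x_m/(k−1) = 13.6·44.8/12.6 = 48.3556.

48.3556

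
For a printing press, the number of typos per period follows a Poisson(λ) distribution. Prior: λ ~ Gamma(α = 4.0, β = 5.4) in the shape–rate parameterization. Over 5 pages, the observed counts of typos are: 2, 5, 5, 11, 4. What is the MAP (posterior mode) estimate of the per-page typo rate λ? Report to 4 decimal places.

2.8846

With a Gamma(shape α, rate β) prior, the Poisson likelihood is conjugate: the posterior is Gamma(α + ΣXᵢ, β + n).
Sum of counts S = 27 over n = 5 pages.
Posterior: Gamma(α+S, β+n) = Gamma(4.0+27, 5.4+5) = Gamma(31.0, 10.4).
Mode of Gamma(α,β) for α≥1 is (α−1)/β = 30.0/10.4 = 2.8846.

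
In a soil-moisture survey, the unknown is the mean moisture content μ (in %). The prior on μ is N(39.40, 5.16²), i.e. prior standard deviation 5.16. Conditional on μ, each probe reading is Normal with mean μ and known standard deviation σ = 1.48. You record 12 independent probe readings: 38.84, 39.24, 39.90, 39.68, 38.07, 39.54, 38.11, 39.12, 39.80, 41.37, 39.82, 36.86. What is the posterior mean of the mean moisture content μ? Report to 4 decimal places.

For Normal data with known variance σ², a Normal(μ₀, σ₀²) prior on μ is conjugate. Posterior precision = 1/σ₀² + n/σ²; posterior mean is the precision-weighted average of μ₀ and x̄.
Σxᵢ = 38.84 + 39.24 + 39.90 + 39.68 + 38.07 + 39.54 + 38.11 + 39.12 + 39.80 + 41.37 + 39.82 + 36.86 = 470.35, so n·x̄ = 470.35.
σ₀² = 5.16² = 26.6256, σ² = 1.48² = 2.1904; σ² + n·σ₀² = 2.1904 + 12·26.6256 = 321.6976.
Posterior mean = (μ₀/σ₀² + n·x̄/σ²)/(1/σ₀² + n/σ²) = (σ²·μ₀ + σ₀²·n·x̄)/(σ² + n·σ₀²) = (2.1904·39.40 + 26.6256·470.35)/321.6976 = 12609.65272/321.6976 = 39.1972.

39.1972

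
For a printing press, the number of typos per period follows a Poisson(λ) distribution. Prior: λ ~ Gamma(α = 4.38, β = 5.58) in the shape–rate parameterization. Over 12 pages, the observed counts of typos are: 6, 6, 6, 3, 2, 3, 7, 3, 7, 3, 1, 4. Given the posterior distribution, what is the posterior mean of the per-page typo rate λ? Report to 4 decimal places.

With a Gamma(shape α, rate β) prior, the Poisson likelihood is conjugate: the posterior is Gamma(α + ΣXᵢ, β + n).
Sum of counts S = 51 over n = 12 pages.
Posterior: Gamma(α+S, β+n) = Gamma(4.38+51, 5.58+12) = Gamma(55.38, 17.58).
Posterior mean = α/β = 55.38/17.58 = 3.1502.

3.1502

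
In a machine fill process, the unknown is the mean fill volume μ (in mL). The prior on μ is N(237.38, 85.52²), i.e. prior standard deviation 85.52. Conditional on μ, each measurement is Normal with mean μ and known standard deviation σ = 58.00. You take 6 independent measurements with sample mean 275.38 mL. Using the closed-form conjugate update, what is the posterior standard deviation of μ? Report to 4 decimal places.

22.8199

For Normal data with known variance σ², a Normal(μ₀, σ₀²) prior on μ is conjugate. Posterior precision = 1/σ₀² + n/σ²; posterior mean is the precision-weighted average of μ₀ and x̄.
σ₀² = 85.52² = 7313.6704, σ² = 58.00² = 3364; σ² + n·σ₀² = 3364 + 6·7313.6704 = 47246.0224.
Posterior precision = 1/σ₀² + n/σ² = 1/7313.6704 + 6/3364 = (σ² + n·σ₀²)/(σ₀²σ²) = 47246.0224/(7313.6704·3364); posterior variance σₙ² = σ₀²σ²/(σ² + n·σ₀²) = 7313.6704·3364/47246.0224 = 520.746213.
Posterior SD = √σₙ² = √(7313.6704·3364/47246.0224) = 22.8199.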